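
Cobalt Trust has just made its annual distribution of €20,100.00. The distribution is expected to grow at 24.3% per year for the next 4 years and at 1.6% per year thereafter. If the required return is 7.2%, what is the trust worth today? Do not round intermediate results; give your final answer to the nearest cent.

D_1 = 24984.30000
D_2 = 31055.48490
D_3 = 38601.96773
D_4 = 47982.24589
Terminal value at year 4: TV = D_4×(1+g_2)/(r−g_2) = 48749.96182/0.056 = 870535.03256
P_0 = D_1/(1+r)^1 + D_2/(1+r)^2 + D_3/(1+r)^3 + D_4/(1+r)^4 + TV/(1+r)^4
    = 23306.25000 + 27023.94473 + 31334.66726 + 36333.01437 + 659184.68920 = 777182.56555

€777182.57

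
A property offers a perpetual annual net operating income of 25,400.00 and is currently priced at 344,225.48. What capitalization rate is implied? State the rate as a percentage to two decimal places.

7.38%

P = C/r ⇒ r = C/P = 25,400.00/344,225.48 = 0.073789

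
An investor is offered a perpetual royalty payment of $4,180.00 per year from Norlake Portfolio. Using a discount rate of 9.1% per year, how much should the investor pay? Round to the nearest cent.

Level perpetuity: PV = C / r = $4,180.00 / 0.091 = $45,934.07

$45934.07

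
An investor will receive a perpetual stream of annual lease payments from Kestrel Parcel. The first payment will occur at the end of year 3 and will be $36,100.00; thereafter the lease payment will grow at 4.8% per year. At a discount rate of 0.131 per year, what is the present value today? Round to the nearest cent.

Value at end of year 2: C₁ / (r − g) = $36,100.00 / (0.131 − 0.048) = $434,939.7590
Discount to today: PV = $434,939.7590 / (1 + 0.131)^2 = $434,939.7590 / 1.279161 = $340,019.56

$340019.56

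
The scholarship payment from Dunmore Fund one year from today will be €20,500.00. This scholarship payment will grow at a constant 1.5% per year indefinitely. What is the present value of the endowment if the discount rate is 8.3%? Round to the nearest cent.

€301470.59

Growing perpetuity: P = D₁ / (r − g) = €20,500.0000 / (0.083 − 0.015) = €301,470.59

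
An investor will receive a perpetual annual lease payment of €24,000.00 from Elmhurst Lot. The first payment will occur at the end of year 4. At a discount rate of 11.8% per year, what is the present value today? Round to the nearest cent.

Value at end of year 3: C / r = €24,000.00 / 0.118 = €203,389.8305
Discount to today: PV = €203,389.8305 / (1 + 0.118)^3 = €203,389.8305 / 1.397415 = €145,547.19

€145547.19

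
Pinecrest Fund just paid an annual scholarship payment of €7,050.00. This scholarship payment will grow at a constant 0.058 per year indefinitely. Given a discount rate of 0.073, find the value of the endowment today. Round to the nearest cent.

€497260.00

D₁ = D₀ × (1 + g) = €7,050.00 × 1.058 = €7,458.9000
Growing perpetuity: P = D₁ / (r − g) = €7,458.9000 / (0.073 − 0.058) = €497,260.00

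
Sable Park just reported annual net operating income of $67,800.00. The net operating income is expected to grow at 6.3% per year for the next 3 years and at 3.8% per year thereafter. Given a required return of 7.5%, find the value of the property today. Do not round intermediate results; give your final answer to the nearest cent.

D_1 = 72071.40000
D_2 = 76611.89820
D_3 = 81438.44779
Terminal value at year 3: TV = D_3×(1+g_2)/(r−g_2) = 84533.10880/0.037 = 2284678.61628
P_0 = D_1/(1+r)^1 + D_2/(1+r)^2 + D_3/(1+r)^3 + TV/(1+r)^3
    = 67043.16279 + 66294.77400 + 65554.73931 + 1839076.20011 = 2037968.87621

$2037968.88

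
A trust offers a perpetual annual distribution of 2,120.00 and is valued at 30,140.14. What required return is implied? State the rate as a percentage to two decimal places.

P = C/r ⇒ r = C/P = 2,120.00/30,140.14 = 0.070338

7.03%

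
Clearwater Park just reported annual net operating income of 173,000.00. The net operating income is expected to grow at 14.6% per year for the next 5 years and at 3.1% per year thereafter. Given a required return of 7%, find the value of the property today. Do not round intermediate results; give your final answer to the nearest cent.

7513048.18

D_1 = 198258.00000
D_2 = 227203.66800
D_3 = 260375.40353
D_4 = 298390.21244
D_5 = 341955.18346
Terminal value at year 5: TV = D_5×(1+g_2)/(r−g_2) = 352555.79415/0.039 = 9039892.15762
P_0 = D_1/(1+r)^1 + D_2/(1+r)^2 + D_3/(1+r)^3 + D_4/(1+r)^4 + D_5/(1+r)^5 + TV/(1+r)^5
    = 185287.85047 + 198448.48284 + 212543.88909 + 227640.46439 + 243809.31981 + 6445318.17240 = 7513048.17901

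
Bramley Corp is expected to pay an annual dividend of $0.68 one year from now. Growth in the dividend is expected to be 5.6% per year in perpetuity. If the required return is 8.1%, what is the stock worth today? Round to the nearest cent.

$27.20

Growing perpetuity: P = D₁ / (r − g) = $0.6800 / (0.081 − 0.056) = $27.20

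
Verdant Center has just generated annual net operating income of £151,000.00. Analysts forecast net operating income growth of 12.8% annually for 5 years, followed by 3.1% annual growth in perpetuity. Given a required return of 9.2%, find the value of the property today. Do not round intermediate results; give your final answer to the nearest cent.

D_1 = 170328.00000
D_2 = 192129.98400
D_3 = 216722.62195
D_4 = 244463.11756
D_5 = 275754.39661
Terminal value at year 5: TV = D_5×(1+g_2)/(r−g_2) = 284302.78290/0.061 = 4660701.35909
P_0 = D_1/(1+r)^1 + D_2/(1+r)^2 + D_3/(1+r)^3 + D_4/(1+r)^4 + D_5/(1+r)^5 + TV/(1+r)^5
    = 155978.02198 + 161120.15457 + 166431.80802 + 171918.57092 + 177586.21611 + 3001498.17729 = 3834532.94889

£3834532.95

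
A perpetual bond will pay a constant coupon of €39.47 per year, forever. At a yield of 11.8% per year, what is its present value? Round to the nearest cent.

€334.49

Level perpetuity: PV = C / r = €39.47 / 0.118 = €334.49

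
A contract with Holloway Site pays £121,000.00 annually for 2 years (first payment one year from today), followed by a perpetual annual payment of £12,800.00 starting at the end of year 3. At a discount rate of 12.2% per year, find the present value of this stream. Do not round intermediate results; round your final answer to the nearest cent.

PV of 2-year annuity: £121,000.00 × [1 − (1+0.122)^−2] / 0.122 = 203960.01538
Perpetuity value at year 2: £12,800.00 / 0.122 = 104918.03279
PV of perpetuity: 104918.03279 / (1+0.122)^2 = 83342.09728
Total PV = 203960.01538 + 83342.09728 = 287302.11265

£287302.11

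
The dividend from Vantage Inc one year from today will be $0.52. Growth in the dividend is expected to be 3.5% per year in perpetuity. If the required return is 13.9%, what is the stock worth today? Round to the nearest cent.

$5.00

Growing perpetuity: P = D₁ / (r − g) = $0.5200 / (0.139 − 0.035) = $5.00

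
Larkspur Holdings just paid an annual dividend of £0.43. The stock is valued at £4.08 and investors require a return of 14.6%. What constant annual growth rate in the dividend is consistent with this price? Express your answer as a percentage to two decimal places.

3.67%

P = D₀(1+g)/(r−g) ⇒ P(r−g) = D₀(1+g) ⇒ g(P+D₀) = P·r − D₀
g = (P·r − D₀)/(P + D₀) = (£4.08×0.146 − £0.43) / (£4.08 + £0.43) = 0.036736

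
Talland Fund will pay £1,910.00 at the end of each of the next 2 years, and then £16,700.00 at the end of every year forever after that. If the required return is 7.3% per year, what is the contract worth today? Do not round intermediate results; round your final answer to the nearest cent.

£202137.32

PV of 2-year annuity: £1,910.00 × [1 − (1+0.073)^−2] / 0.073 = 3439.00831
Perpetuity value at year 2: £16,700.00 / 0.073 = 228767.12329
PV of perpetuity: 228767.12329 / (1+0.073)^2 = 198698.30716
Total PV = 3439.00831 + 198698.30716 = 202137.31547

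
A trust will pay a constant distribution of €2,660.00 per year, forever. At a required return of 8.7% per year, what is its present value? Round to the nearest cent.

Level perpetuity: PV = C / r = €2,660.00 / 0.087 = €30,574.71

€30574.71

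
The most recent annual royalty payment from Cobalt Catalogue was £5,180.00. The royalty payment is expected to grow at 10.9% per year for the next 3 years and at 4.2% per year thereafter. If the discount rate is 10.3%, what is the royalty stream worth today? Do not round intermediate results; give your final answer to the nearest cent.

D_1 = 5744.62000
D_2 = 6370.78358
D_3 = 7065.19899
Terminal value at year 3: TV = D_3×(1+g_2)/(r−g_2) = 7361.93735/0.061 = 120687.49751
P_0 = D_1/(1+r)^1 + D_2/(1+r)^2 + D_3/(1+r)^3 + TV/(1+r)^3
    = 5208.17770 + 5236.50867 + 5264.99376 + 89936.45080 = 105646.13093

£105646.13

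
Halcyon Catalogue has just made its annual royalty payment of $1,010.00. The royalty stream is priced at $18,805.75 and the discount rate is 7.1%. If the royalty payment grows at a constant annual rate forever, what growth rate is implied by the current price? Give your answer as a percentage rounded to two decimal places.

P = D₀(1+g)/(r−g) ⇒ P(r−g) = D₀(1+g) ⇒ g(P+D₀) = P·r − D₀
g = (P·r − D₀)/(P + D₀) = ($18,805.75×0.071 − $1,010.00) / ($18,805.75 + $1,010.00) = 0.016412

1.64%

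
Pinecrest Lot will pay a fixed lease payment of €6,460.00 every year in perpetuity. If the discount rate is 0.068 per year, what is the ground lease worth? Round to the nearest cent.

€95000.00

Level perpetuity: PV = C / r = €6,460.00 / 0.068 = €95,000.00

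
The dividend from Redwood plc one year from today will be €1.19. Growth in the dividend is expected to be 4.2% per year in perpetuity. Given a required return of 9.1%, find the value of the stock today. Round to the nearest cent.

€24.29

Growing perpetuity: P = D₁ / (r − g) = €1.1900 / (0.091 − 0.042) = €24.29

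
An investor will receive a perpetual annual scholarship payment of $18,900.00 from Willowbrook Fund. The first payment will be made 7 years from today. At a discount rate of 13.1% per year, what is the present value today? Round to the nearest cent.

Value at end of year 6: C / r = $18,900.00 / 0.131 = $144,274.8092
Discount to today: PV = $144,274.8092 / (1 + 0.131)^6 = $144,274.8092 / 2.093031 = $68,931.05

$68931.05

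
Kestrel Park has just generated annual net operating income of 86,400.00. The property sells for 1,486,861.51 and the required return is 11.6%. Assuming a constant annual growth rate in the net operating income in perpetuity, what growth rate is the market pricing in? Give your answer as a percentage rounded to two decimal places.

5.47%

P = D₀(1+g)/(r−g) ⇒ P(r−g) = D₀(1+g) ⇒ g(P+D₀) = P·r − D₀
g = (P·r − D₀)/(P + D₀) = (1,486,861.51×0.116 − 86,400.00) / (1,486,861.51 + 86,400.00) = 0.054712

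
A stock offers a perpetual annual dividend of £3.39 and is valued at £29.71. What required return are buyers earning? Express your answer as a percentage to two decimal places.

11.41%

P = C/r ⇒ r = C/P = £3.39/£29.71 = 0.114103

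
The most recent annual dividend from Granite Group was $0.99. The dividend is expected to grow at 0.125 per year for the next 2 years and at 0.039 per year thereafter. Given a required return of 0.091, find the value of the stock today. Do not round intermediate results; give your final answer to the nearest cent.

D_1 = 1.11375
D_2 = 1.25297
Terminal value at year 2: TV = D_2×(1+g_2)/(r−g_2) = 1.30183/0.052 = 25.03528
P_0 = D_1/(1+r)^1 + D_2/(1+r)^2 + TV/(1+r)^2
    = 1.02085 + 1.05267 + 21.03308 = 23.10660

$23.11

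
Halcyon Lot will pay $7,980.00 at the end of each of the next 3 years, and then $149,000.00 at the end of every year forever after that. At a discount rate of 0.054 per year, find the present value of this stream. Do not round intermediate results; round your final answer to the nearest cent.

PV of 3-year annuity: $7,980.00 × [1 − (1+0.054)^−3] / 0.054 = 21569.65738
Perpetuity value at year 3: $149,000.00 / 0.054 = 2759259.25926
PV of perpetuity: 2759259.25926 / (1+0.054)^3 = 2356517.53629
Total PV = 21569.65738 + 2356517.53629 = 2378087.19367

$2378087.19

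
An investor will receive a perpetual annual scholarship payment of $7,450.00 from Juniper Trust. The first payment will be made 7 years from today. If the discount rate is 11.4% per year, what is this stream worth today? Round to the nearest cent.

Value at end of year 6: C / r = $7,450.00 / 0.114 = $65,350.8772
Discount to today: PV = $65,350.8772 / (1 + 0.114)^6 = $65,350.8772 / 1.911222 = $34,193.24

$34193.24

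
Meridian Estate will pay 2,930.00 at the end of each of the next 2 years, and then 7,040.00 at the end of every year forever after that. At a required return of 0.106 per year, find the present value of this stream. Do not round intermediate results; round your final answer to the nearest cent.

PV of 2-year annuity: 2,930.00 × [1 − (1+0.106)^−2] / 0.106 = 5044.47220
Perpetuity value at year 2: 7,040.00 / 0.106 = 66415.09434
PV of perpetuity: 66415.09434 / (1+0.106)^2 = 54294.58775
Total PV = 5044.47220 + 54294.58775 = 59339.05995

59339.06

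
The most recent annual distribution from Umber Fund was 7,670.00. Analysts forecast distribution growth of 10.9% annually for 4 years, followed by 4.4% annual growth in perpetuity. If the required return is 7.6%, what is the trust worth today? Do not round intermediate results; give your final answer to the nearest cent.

D_1 = 8506.03000
D_2 = 9433.18727
D_3 = 10461.40468
D_4 = 11601.69779
Terminal value at year 4: TV = D_4×(1+g_2)/(r−g_2) = 12112.17250/0.032 = 378505.39049
P_0 = D_1/(1+r)^1 + D_2/(1+r)^2 + D_3/(1+r)^3 + D_4/(1+r)^4 + TV/(1+r)^4
    = 7905.23234 + 8147.67906 + 8397.56141 + 8655.10744 + 282372.88015 = 315478.46040

315478.46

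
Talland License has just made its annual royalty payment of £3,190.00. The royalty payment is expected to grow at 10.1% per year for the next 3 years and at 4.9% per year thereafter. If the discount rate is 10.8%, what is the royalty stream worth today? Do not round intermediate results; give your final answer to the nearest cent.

D_1 = 3512.19000
D_2 = 3866.92119
D_3 = 4257.48023
Terminal value at year 3: TV = D_3×(1+g_2)/(r−g_2) = 4466.09676/0.059 = 75696.55528
P_0 = D_1/(1+r)^1 + D_2/(1+r)^2 + D_3/(1+r)^3 + TV/(1+r)^3
    = 3169.84657 + 3149.82046 + 3129.92088 + 55648.93219 = 65098.52010

£65098.52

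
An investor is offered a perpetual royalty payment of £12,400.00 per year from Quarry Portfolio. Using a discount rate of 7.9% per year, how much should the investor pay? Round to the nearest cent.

£156962.03

Level perpetuity: PV = C / r = £12,400.00 / 0.079 = £156,962.03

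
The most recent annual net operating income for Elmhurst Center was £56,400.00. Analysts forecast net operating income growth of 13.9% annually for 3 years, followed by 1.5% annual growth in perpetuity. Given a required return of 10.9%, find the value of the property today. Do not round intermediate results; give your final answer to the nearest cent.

D_1 = 64239.60000
D_2 = 73168.90440
D_3 = 83339.38211
Terminal value at year 3: TV = D_3×(1+g_2)/(r−g_2) = 84589.47284/0.094 = 899888.00897
P_0 = D_1/(1+r)^1 + D_2/(1+r)^2 + D_3/(1+r)^3 + TV/(1+r)^3
    = 57925.69883 + 59492.66994 + 61102.02981 + 659771.91767 = 838292.31625

£838292.32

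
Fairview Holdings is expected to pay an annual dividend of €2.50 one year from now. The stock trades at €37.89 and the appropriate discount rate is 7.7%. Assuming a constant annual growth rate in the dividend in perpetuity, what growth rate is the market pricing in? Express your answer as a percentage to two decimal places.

1.10%

P = D₁/(r−g) ⇒ g = r − D₁/P = 0.077 − €2.50/€37.89 = 0.011020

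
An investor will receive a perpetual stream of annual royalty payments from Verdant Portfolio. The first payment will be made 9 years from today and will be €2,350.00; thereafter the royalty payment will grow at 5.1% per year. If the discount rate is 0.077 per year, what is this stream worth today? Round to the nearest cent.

Value at end of year 8: C₁ / (r − g) = €2,350.00 / (0.077 − 0.051) = €90,384.6154
Discount to today: PV = €90,384.6154 / (1 + 0.077)^8 = €90,384.6154 / 1.810196 = €49,930.84

€49930.84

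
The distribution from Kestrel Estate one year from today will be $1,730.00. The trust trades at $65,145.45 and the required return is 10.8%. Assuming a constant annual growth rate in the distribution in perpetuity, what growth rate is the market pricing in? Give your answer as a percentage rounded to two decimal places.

8.14%

P = D₁/(r−g) ⇒ g = r − D₁/P = 0.108 − $1,730.00/$65,145.45 = 0.081444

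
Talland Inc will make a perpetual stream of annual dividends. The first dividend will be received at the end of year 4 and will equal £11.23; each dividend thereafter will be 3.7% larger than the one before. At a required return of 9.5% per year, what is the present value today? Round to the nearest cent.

£147.47

Value at end of year 3: C₁ / (r − g) = £11.23 / (0.095 − 0.037) = £193.6207
Discount to today: PV = £193.6207 / (1 + 0.095)^3 = £193.6207 / 1.312932 = £147.47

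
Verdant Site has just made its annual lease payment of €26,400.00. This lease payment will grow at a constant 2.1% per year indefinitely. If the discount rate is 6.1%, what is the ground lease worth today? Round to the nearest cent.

D₁ = D₀ × (1 + g) = €26,400.00 × 1.021 = €26,954.4000
Growing perpetuity: P = D₁ / (r − g) = €26,954.4000 / (0.061 − 0.021) = €673,860.00

€673860.00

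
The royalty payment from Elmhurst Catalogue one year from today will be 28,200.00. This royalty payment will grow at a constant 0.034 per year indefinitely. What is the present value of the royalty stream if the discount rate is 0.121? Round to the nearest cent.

Growing perpetuity: P = D₁ / (r − g) = 28,200.0000 / (0.121 − 0.034) = 324,137.93

324137.93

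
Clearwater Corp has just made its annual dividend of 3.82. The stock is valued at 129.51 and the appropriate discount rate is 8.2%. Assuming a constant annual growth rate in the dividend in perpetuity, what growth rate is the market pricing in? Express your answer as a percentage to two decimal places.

5.10%

P = D₀(1+g)/(r−g) ⇒ P(r−g) = D₀(1+g) ⇒ g(P+D₀) = P·r − D₀
g = (P·r − D₀)/(P + D₀) = (129.51×0.082 − 3.82) / (129.51 + 3.82) = 0.051000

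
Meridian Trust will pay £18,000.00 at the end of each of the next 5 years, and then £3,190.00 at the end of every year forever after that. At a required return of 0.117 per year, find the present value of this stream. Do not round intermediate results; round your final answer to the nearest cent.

£81050.86

PV of 5-year annuity: £18,000.00 × [1 − (1+0.117)^−5] / 0.117 = 65371.11178
Perpetuity value at year 5: £3,190.00 / 0.117 = 27264.95726
PV of perpetuity: 27264.95726 / (1+0.117)^5 = 15679.74357
Total PV = 65371.11178 + 15679.74357 = 81050.85535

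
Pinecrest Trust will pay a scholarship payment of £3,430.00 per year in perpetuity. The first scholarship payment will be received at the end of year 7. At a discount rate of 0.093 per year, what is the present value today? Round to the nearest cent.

Value at end of year 6: C / r = £3,430.00 / 0.093 = £36,881.7204
Discount to today: PV = £36,881.7204 / (1 + 0.093)^6 = £36,881.7204 / 1.704987 = £21,631.68

£21631.68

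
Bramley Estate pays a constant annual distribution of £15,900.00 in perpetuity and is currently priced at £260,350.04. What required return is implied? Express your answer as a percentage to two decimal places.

6.11%

P = C/r ⇒ r = C/P = £15,900.00/£260,350.04 = 0.061072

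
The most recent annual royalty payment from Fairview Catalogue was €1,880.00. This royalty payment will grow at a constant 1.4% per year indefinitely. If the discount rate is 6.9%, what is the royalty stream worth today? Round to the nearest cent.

€34660.36

D₁ = D₀ × (1 + g) = €1,880.00 × 1.014 = €1,906.3200
Growing perpetuity: P = D₁ / (r − g) = €1,906.3200 / (0.069 − 0.014) = €34,660.36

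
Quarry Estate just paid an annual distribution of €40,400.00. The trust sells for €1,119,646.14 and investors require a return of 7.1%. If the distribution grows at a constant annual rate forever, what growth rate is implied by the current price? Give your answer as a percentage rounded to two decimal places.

P = D₀(1+g)/(r−g) ⇒ P(r−g) = D₀(1+g) ⇒ g(P+D₀) = P·r − D₀
g = (P·r − D₀)/(P + D₀) = (€1,119,646.14×0.071 − €40,400.00) / (€1,119,646.14 + €40,400.00) = 0.033701

3.37%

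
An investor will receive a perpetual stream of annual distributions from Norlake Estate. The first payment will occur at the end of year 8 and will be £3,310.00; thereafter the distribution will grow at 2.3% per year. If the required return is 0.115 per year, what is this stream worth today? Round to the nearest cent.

£16792.53

Value at end of year 7: C₁ / (r − g) = £3,310.00 / (0.115 − 0.023) = £35,978.2609
Discount to today: PV = £35,978.2609 / (1 + 0.115)^7 = £35,978.2609 / 2.142516 = £16,792.53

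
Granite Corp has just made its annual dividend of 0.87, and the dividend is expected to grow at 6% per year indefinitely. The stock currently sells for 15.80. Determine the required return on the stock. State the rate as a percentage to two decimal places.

11.84%

D₁ = 0.87 × 1.06 = 0.9222
P = D₁/(r − g) ⇒ r = D₁/P + g = 0.9222/15.80 + 0.06 = 0.058367 + 0.06 = 0.118367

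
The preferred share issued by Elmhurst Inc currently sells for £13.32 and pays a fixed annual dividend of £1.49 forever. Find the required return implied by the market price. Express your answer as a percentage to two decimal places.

11.19%

P = C/r ⇒ r = C/P = £1.49/£13.32 = 0.111862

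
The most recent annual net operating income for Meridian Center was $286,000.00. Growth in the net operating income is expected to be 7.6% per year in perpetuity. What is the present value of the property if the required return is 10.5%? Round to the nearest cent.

$10611586.21

D₁ = D₀ × (1 + g) = $286,000.00 × 1.076 = $307,736.0000
Growing perpetuity: P = D₁ / (r − g) = $307,736.0000 / (0.105 − 0.076) = $10,611,586.21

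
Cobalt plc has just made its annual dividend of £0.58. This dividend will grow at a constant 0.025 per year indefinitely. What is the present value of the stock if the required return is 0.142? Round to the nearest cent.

D₁ = D₀ × (1 + g) = £0.58 × 1.025 = £0.5945
Growing perpetuity: P = D₁ / (r − g) = £0.5945 / (0.142 − 0.025) = £5.08

£5.08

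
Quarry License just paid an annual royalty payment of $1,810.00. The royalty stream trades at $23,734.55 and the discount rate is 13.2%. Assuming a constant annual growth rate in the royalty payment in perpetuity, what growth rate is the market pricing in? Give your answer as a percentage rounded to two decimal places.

P = D₀(1+g)/(r−g) ⇒ P(r−g) = D₀(1+g) ⇒ g(P+D₀) = P·r − D₀
g = (P·r − D₀)/(P + D₀) = ($23,734.55×0.132 − $1,810.00) / ($23,734.55 + $1,810.00) = 0.051790

5.18%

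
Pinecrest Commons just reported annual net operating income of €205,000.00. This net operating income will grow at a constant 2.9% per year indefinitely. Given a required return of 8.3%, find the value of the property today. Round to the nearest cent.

D₁ = D₀ × (1 + g) = €205,000.00 × 1.029 = €210,945.0000
Growing perpetuity: P = D₁ / (r − g) = €210,945.0000 / (0.083 − 0.029) = €3,906,388.89

€3906388.89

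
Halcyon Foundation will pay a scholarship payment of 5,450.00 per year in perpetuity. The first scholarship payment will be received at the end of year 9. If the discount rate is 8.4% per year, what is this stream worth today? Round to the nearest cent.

Value at end of year 8: C / r = 5,450.00 / 0.084 = 64,880.9524
Discount to today: PV = 64,880.9524 / (1 + 0.084)^8 = 64,880.9524 / 1.906489 = 34,031.65

34031.65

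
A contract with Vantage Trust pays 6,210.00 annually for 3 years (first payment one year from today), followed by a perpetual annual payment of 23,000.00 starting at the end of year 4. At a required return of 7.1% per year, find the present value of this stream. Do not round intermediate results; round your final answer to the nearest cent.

279961.78

PV of 3-year annuity: 6,210.00 × [1 − (1+0.071)^−3] / 0.071 = 16267.27321
Perpetuity value at year 3: 23,000.00 / 0.071 = 323943.66197
PV of perpetuity: 323943.66197 / (1+0.071)^3 = 263694.50194
Total PV = 16267.27321 + 263694.50194 = 279961.77515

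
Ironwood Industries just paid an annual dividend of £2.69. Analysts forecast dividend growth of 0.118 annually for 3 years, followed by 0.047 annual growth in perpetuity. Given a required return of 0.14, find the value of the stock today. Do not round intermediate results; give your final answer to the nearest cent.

D_1 = 3.00742
D_2 = 3.36230
D_3 = 3.75905
Terminal value at year 3: TV = D_3×(1+g_2)/(r−g_2) = 3.93572/0.093 = 42.31959
P_0 = D_1/(1+r)^1 + D_2/(1+r)^2 + D_3/(1+r)^3 + TV/(1+r)^3
    = 2.63809 + 2.58718 + 2.53725 + 28.56452 = 36.32703

£36.33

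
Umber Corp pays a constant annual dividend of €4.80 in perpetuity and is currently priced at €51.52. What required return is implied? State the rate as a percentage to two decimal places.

P = C/r ⇒ r = C/P = €4.80/€51.52 = 0.093168

9.32%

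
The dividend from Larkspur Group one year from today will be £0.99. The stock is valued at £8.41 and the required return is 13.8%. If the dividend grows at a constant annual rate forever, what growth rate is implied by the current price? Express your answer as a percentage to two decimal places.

2.03%

P = D₁/(r−g) ⇒ g = r − D₁/P = 0.138 − £0.99/£8.41 = 0.020283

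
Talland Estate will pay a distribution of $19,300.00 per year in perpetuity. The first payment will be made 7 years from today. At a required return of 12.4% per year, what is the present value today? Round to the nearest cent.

$77185.86

Value at end of year 6: C / r = $19,300.00 / 0.124 = $155,645.1613
Discount to today: PV = $155,645.1613 / (1 + 0.124)^6 = $155,645.1613 / 2.016498 = $77,185.86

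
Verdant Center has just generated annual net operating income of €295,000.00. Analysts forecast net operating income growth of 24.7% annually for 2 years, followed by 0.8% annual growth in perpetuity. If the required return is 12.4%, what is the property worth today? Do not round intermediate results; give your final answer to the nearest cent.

D_1 = 367865.00000
D_2 = 458727.65500
Terminal value at year 2: TV = D_2×(1+g_2)/(r−g_2) = 462397.47624/0.116 = 3986185.14000
P_0 = D_1/(1+r)^1 + D_2/(1+r)^2 + TV/(1+r)^2
    = 327282.02847 + 363096.69884 + 3155185.10720 = 3845563.83452

€3845563.83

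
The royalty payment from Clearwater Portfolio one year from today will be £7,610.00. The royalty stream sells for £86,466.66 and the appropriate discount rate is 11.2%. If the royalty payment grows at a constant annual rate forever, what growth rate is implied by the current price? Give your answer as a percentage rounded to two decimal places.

P = D₁/(r−g) ⇒ g = r − D₁/P = 0.112 − £7,610.00/£86,466.66 = 0.023989

2.40%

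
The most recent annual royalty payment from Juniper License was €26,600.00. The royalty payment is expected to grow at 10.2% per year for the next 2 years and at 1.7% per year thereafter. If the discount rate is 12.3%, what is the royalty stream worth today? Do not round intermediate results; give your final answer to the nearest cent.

€297470.94

D_1 = 29313.20000
D_2 = 32303.14640
Terminal value at year 2: TV = D_2×(1+g_2)/(r−g_2) = 32852.29989/0.106 = 309927.35744
P_0 = D_1/(1+r)^1 + D_2/(1+r)^2 + TV/(1+r)^2
    = 26102.58237 + 25614.46640 + 245753.88992 = 297470.93869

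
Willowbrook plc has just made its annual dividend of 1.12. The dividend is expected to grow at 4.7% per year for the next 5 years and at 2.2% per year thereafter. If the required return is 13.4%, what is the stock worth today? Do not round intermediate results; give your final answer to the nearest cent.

11.29

D_1 = 1.17264
D_2 = 1.22775
D_3 = 1.28546
D_4 = 1.34588
D_5 = 1.40913
Terminal value at year 5: TV = D_5×(1+g_2)/(r−g_2) = 1.44013/0.112 = 12.85832
P_0 = D_1/(1+r)^1 + D_2/(1+r)^2 + D_3/(1+r)^3 + D_4/(1+r)^4 + D_5/(1+r)^5 + TV/(1+r)^5
    = 1.03407 + 0.95474 + 0.88149 + 0.81387 + 0.75143 + 6.85676 = 11.29236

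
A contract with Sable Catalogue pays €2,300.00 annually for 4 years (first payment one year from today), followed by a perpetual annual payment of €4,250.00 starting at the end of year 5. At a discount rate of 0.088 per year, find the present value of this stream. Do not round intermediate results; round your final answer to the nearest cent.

PV of 4-year annuity: €2,300.00 × [1 − (1+0.088)^−4] / 0.088 = 7484.18430
Perpetuity value at year 4: €4,250.00 / 0.088 = 48295.45455
PV of perpetuity: 48295.45455 / (1+0.088)^4 = 34465.98355
Total PV = 7484.18430 + 34465.98355 = 41950.16786

€41950.17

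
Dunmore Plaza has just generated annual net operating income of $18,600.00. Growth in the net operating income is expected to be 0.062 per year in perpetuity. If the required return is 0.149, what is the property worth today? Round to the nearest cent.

$227048.28

D₁ = D₀ × (1 + g) = $18,600.00 × 1.062 = $19,753.2000
Growing perpetuity: P = D₁ / (r − g) = $19,753.2000 / (0.149 − 0.062) = $227,048.28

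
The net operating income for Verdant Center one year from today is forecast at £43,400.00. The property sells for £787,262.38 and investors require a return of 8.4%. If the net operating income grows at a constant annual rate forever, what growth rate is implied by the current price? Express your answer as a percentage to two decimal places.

2.89%

P = D₁/(r−g) ⇒ g = r − D₁/P = 0.084 − £43,400.00/£787,262.38 = 0.028872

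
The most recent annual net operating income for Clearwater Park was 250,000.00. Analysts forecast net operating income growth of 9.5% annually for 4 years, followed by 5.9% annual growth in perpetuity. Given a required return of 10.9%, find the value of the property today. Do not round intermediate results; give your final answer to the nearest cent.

6001480.48

D_1 = 273750.00000
D_2 = 299756.25000
D_3 = 328233.09375
D_4 = 359415.23766
Terminal value at year 4: TV = D_4×(1+g_2)/(r−g_2) = 380620.73668/0.05 = 7612414.73356
P_0 = D_1/(1+r)^1 + D_2/(1+r)^2 + D_3/(1+r)^3 + D_4/(1+r)^4 + TV/(1+r)^4
    = 246844.00361 + 243727.84847 + 240651.03162 + 237613.05647 + 5032644.53609 = 6001480.47626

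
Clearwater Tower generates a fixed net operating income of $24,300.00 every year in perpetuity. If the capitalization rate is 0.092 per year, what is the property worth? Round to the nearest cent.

Level perpetuity: PV = C / r = $24,300.00 / 0.092 = $264,130.43

$264130.43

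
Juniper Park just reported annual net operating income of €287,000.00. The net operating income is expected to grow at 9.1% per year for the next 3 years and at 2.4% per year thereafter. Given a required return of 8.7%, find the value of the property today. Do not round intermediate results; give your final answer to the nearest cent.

€5583929.21

D_1 = 313117.00000
D_2 = 341610.64700
D_3 = 372697.21588
Terminal value at year 3: TV = D_3×(1+g_2)/(r−g_2) = 381641.94906/0.063 = 6057808.71521
P_0 = D_1/(1+r)^1 + D_2/(1+r)^2 + D_3/(1+r)^3 + TV/(1+r)^3
    = 288056.11776 + 289116.12187 + 290180.02664 + 4716576.94095 = 5583929.20722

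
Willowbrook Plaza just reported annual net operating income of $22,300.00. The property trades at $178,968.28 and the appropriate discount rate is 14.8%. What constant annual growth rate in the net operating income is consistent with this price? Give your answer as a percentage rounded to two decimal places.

2.08%

P = D₀(1+g)/(r−g) ⇒ P(r−g) = D₀(1+g) ⇒ g(P+D₀) = P·r − D₀
g = (P·r − D₀)/(P + D₀) = ($178,968.28×0.148 − $22,300.00) / ($178,968.28 + $22,300.00) = 0.020805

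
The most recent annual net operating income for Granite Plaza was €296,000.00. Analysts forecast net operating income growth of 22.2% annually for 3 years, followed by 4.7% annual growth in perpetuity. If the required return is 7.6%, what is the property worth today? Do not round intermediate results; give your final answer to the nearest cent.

€16805226.61

D_1 = 361712.00000
D_2 = 442012.06400
D_3 = 540138.74221
Terminal value at year 3: TV = D_3×(1+g_2)/(r−g_2) = 565525.26309/0.029 = 19500871.14110
P_0 = D_1/(1+r)^1 + D_2/(1+r)^2 + D_3/(1+r)^3 + TV/(1+r)^3
    = 336163.56877 + 381776.84112 + 433579.27495 + 15653706.92656 = 16805226.61140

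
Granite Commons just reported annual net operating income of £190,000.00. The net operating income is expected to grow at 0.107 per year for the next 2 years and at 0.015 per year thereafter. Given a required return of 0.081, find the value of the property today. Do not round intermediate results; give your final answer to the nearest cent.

D_1 = 210330.00000
D_2 = 232835.31000
Terminal value at year 2: TV = D_2×(1+g_2)/(r−g_2) = 236327.83965/0.066 = 3580724.84318
P_0 = D_1/(1+r)^1 + D_2/(1+r)^2 + TV/(1+r)^2
    = 194569.84274 + 199249.59844 + 3064217.30931 = 3458036.75048

£3458036.75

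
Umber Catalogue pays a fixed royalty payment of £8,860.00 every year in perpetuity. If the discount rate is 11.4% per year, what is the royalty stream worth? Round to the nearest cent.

£77719.30

Level perpetuity: PV = C / r = £8,860.00 / 0.114 = £77,719.30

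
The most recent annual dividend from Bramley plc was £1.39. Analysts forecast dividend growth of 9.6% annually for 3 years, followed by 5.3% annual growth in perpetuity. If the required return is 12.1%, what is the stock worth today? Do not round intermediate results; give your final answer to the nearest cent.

£24.10

D_1 = 1.52344
D_2 = 1.66969
D_3 = 1.82998
Terminal value at year 3: TV = D_3×(1+g_2)/(r−g_2) = 1.92697/0.068 = 28.33779
P_0 = D_1/(1+r)^1 + D_2/(1+r)^2 + D_3/(1+r)^3 + TV/(1+r)^3
    = 1.35900 + 1.32869 + 1.29906 + 20.11635 = 24.10310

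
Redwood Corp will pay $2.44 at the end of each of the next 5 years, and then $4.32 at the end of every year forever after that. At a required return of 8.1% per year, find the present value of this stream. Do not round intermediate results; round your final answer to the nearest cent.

PV of 5-year annuity: $2.44 × [1 − (1+0.081)^−5] / 0.081 = 9.71659
Perpetuity value at year 5: $4.32 / 0.081 = 53.33333
PV of perpetuity: 53.33333 / (1+0.081)^5 = 36.13019
Total PV = 9.71659 + 36.13019 = 45.84678

$45.85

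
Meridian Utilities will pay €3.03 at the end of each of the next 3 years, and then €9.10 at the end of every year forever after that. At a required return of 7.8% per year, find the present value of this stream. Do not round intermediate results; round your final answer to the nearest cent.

€100.97

PV of 3-year annuity: €3.03 × [1 − (1+0.078)^−3] / 0.078 = 7.83687
Perpetuity value at year 3: €9.10 / 0.078 = 116.66667
PV of perpetuity: 116.66667 / (1+0.078)^3 = 93.13019
Total PV = 7.83687 + 93.13019 = 100.96706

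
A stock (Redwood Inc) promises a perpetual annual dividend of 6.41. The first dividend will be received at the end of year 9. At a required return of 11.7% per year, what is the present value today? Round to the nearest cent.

22.61

Value at end of year 8: C / r = 6.41 / 0.117 = 54.7863
Discount to today: PV = 54.7863 / (1 + 0.117)^8 = 54.7863 / 2.423402 = 22.61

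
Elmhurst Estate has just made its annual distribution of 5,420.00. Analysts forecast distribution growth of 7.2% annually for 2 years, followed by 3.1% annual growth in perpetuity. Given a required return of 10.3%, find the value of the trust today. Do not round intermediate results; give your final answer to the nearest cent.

83697.42

D_1 = 5810.24000
D_2 = 6228.57728
Terminal value at year 2: TV = D_2×(1+g_2)/(r−g_2) = 6421.66318/0.072 = 89189.76633
P_0 = D_1/(1+r)^1 + D_2/(1+r)^2 + TV/(1+r)^2
    = 5267.66999 + 5119.62124 + 73310.13196 = 83697.42319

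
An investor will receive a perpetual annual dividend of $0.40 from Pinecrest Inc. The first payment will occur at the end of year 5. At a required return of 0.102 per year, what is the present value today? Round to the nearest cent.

Value at end of year 4: C / r = $0.40 / 0.102 = $3.9216
Discount to today: PV = $3.9216 / (1 + 0.102)^4 = $3.9216 / 1.474777 = $2.66

$2.66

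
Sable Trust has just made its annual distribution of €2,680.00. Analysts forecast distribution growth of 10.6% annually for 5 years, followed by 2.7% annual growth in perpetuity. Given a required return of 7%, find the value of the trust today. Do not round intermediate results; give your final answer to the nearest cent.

D_1 = 2964.08000
D_2 = 3278.27248
D_3 = 3625.76936
D_4 = 4010.10092
D_5 = 4435.17161
Terminal value at year 5: TV = D_5×(1+g_2)/(r−g_2) = 4554.92125/0.043 = 105928.40107
P_0 = D_1/(1+r)^1 + D_2/(1+r)^2 + D_3/(1+r)^3 + D_4/(1+r)^4 + D_5/(1+r)^5 + TV/(1+r)^5
    = 2770.16822 + 2863.37015 + 2959.70783 + 3059.28679 + 3162.21606 + 75525.48598 = 90340.23503

€90340.24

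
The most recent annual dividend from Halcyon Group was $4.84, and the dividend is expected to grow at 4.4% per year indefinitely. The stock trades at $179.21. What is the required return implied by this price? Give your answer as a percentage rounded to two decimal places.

D₁ = $4.84 × 1.044 = $5.0530
P = D₁/(r − g) ⇒ r = D₁/P + g = $5.0530/$179.21 + 0.044 = 0.028196 + 0.044 = 0.072196

7.22%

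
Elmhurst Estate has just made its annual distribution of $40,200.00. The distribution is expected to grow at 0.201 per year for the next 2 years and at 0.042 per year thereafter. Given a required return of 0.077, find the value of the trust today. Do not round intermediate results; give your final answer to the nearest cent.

D_1 = 48280.20000
D_2 = 57984.52020
Terminal value at year 2: TV = D_2×(1+g_2)/(r−g_2) = 60419.87005/0.035 = 1726282.00138
P_0 = D_1/(1+r)^1 + D_2/(1+r)^2 + TV/(1+r)^2
    = 44828.41226 + 49989.71506 + 1488265.23122 = 1583083.35854

$1583083.36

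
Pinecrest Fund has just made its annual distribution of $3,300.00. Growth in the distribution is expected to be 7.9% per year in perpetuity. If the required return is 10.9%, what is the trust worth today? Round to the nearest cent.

D₁ = D₀ × (1 + g) = $3,300.00 × 1.079 = $3,560.7000
Growing perpetuity: P = D₁ / (r − g) = $3,560.7000 / (0.109 − 0.079) = $118,690.00

$118690.00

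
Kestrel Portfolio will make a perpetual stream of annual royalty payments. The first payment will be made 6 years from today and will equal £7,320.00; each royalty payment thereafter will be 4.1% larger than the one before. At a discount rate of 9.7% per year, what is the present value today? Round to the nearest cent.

Value at end of year 5: C₁ / (r − g) = £7,320.00 / (0.097 − 0.041) = £130,714.2857
Discount to today: PV = £130,714.2857 / (1 + 0.097)^5 = £130,714.2857 / 1.588668 = £82,279.17

£82279.17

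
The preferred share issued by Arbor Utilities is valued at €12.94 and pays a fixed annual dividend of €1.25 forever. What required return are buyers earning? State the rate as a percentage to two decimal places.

9.66%

P = C/r ⇒ r = C/P = €1.25/€12.94 = 0.096600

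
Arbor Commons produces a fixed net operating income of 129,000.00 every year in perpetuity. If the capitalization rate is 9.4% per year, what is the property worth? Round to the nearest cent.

Level perpetuity: PV = C / r = 129,000.00 / 0.094 = 1,372,340.43

1372340.43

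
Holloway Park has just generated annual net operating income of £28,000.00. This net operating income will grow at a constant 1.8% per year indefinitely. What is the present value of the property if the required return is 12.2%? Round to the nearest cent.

D₁ = D₀ × (1 + g) = £28,000.00 × 1.018 = £28,504.0000
Growing perpetuity: P = D₁ / (r − g) = £28,504.0000 / (0.122 − 0.018) = £274,076.92

£274076.92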